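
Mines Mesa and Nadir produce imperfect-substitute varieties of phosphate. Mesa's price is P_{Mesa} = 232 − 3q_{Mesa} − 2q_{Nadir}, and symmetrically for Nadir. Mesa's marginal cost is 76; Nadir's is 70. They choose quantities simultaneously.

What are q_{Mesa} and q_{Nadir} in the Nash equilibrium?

Mine Mesa's profit: π = q_{Mesa}(232 − 3q_{Mesa} − 2q_{Nadir}) − 76q_{Mesa}.
∂π/∂q_{Mesa} = 156 − 6q_{Mesa} − 2q_{Nadir} = 0 ⇒ q_{Mesa} = 26 − (1/3)q_{Nadir}.
Similarly q_{Nadir} = 27 − (1/3)q_{Mesa}.
Plugging q_{Nadir} into Mesa's best response: q_{Mesa} = 26 − (1/3)(27 − (1/3)q_{Mesa}) ⇒ (8/9)q_{Mesa} = 17, so q_{Mesa} = 19.125.
Then q_{Nadir} = 27 − (1/3)·19.125 = 20.625.

19.125, 20.625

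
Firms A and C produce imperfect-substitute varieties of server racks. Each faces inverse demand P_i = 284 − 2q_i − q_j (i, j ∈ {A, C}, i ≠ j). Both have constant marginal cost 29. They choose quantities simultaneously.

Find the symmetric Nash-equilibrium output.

Firm A's profit: π = q_A(284 − 2q_A − q_C) − 29q_A.
∂π/∂q_A = 255 − 4q_A − q_C = 0 ⇒ q_A = 63.75 − 0.25q_C.
The game is symmetric, so in equilibrium q_C = q_A: the reaction function gives 1.25q_A = 63.75, hence q_A = 51.

51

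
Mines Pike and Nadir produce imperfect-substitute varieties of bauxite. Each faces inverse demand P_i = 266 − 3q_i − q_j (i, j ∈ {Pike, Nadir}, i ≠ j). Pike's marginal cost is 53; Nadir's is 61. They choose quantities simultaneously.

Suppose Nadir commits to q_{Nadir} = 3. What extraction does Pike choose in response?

Mine Pike's profit: π = q_{Pike}(266 − 3q_{Pike} − q_{Nadir}) − 53q_{Pike}.
∂π/∂q_{Pike} = 213 − 6q_{Pike} − q_{Nadir} = 0 ⇒ q_{Pike} = 35.5 − (1/6)q_{Nadir}.
At q_{Nadir} = 3: q_{Pike} = 35.5 − (1/6)·3 = 35.

35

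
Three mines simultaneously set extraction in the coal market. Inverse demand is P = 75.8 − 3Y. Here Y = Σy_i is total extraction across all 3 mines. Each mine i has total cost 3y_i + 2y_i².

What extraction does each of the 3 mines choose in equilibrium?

A representative mine's profit is π_i = y_i(75.8 − 3Y) − 3y_i − 2y_i², with Y = y_i + Σ_{j≠i} y_j.
First-order condition: 72.8 − 10y_i − 3Σ_{j≠i} y_j = 0.
With identical mines, set every y_j = y: then 72.8 − 10y − 6y = 0, i.e. y = 72.8/16 = 4.55.

4.55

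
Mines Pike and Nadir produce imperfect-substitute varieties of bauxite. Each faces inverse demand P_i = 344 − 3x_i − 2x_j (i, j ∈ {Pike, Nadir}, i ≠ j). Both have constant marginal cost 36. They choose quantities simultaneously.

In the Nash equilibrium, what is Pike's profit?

Mine Pike's profit: π = x_{Pike}(344 − 3x_{Pike} − 2x_{Nadir}) − 36x_{Pike}.
∂π/∂x_{Pike} = 308 − 6x_{Pike} − 2x_{Nadir} = 0 ⇒ x_{Pike} = 154/3 − (1/3)x_{Nadir}.
Setting x_{Pike} = x_{Nadir} in the reaction function: x_{Pike} = 154/3 − (1/3)x_{Pike}, so x_{Pike} = (154/3) / (4/3) = 38.5.
P_{Pike} = 344 − 3·38.5 − 2·38.5 = 151.5.
Profit = (151.5 − 36)·38.5 = 4446.75.

4446.75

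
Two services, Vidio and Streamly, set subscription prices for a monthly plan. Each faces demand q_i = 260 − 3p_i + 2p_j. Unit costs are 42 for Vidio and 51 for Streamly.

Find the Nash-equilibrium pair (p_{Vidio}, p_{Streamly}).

98.1875, 101.5625

Vidio's profit: π = (p_{Vidio} − 42)(260 − 3p_{Vidio} + 2p_{Streamly}).
∂π/∂p_{Vidio} = 386 − 6p_{Vidio} + 2p_{Streamly} = 0 ⇒ p_{Vidio} = 193/3 + (1/3)p_{Streamly}.
Similarly p_{Streamly} = 413/6 + (1/3)p_{Vidio}.
Substituting the second reaction function into the first: p_{Vidio} = 193/3 + (1/3)(413/6 + (1/3)p_{Vidio}), which gives (8/9)p_{Vidio} = 1571/18 ⇒ p_{Vidio} = 98.1875.
Then p_{Streamly} = 413/6 + (1/3)·98.1875 = 101.5625.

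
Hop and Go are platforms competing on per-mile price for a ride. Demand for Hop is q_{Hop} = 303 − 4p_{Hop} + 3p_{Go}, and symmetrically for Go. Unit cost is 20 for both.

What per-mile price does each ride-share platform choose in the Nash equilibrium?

76.6

Hop's profit: π = (p_{Hop} − 20)(303 − 4p_{Hop} + 3p_{Go}).
∂π/∂p_{Hop} = 383 − 8p_{Hop} + 3p_{Go} = 0 ⇒ p_{Hop} = 47.875 + 0.375p_{Go}.
Setting p_{Hop} = p_{Go} in the reaction function: p_{Hop} = 47.875 + 0.375p_{Hop}, so p_{Hop} = 47.875 / 0.625 = 76.6.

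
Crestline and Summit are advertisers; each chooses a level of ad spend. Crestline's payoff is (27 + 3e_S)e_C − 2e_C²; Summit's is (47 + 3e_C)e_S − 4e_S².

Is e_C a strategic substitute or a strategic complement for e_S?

strategic complements

Expanding Crestline's payoff: 27e_C + 3e_Se_C − 2e_C².
∂π/∂e_C = 27 + 3e_S − 4e_C = 0, so e_C = 6.75 + 0.75e_S.
The best-response slope de_C/de_S = 0.75 > 0: the reaction function is upward-sloping, so the choices are strategic complements.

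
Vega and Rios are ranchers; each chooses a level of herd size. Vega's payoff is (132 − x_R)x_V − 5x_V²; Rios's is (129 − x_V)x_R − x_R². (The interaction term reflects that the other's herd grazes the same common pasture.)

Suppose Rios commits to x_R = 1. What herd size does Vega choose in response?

Expanding Vega's payoff: 132x_V − x_Rx_V − 5x_V².
∂π/∂x_V = 132 − x_R − 10x_V = 0, so x_V = 13.2 − 0.1x_R.
At x_R = 1: x_V = 13.2 − 0.1·1 = 13.1.

13.1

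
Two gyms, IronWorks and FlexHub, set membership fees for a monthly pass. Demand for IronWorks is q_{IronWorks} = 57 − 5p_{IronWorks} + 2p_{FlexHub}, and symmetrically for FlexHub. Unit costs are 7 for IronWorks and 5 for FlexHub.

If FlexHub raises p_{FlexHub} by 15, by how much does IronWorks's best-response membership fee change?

IronWorks's profit: π = (p_{IronWorks} − 7)(57 − 5p_{IronWorks} + 2p_{FlexHub}).
∂π/∂p_{IronWorks} = 92 − 10p_{IronWorks} + 2p_{FlexHub} = 0 ⇒ p_{IronWorks} = 9.2 + 0.2p_{FlexHub}.
The reaction-function slope is 0.2, so a 15-unit rise in p_{FlexHub} moves p_{IronWorks} by 0.2 × 15 = 3. IronWorks's best response rises — the actions are strategic complements.

3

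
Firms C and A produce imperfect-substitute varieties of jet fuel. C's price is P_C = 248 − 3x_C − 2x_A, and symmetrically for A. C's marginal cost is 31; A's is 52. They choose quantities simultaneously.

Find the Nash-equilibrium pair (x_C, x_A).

Firm C's profit: π = x_C(248 − 3x_C − 2x_A) − 31x_C.
∂π/∂x_C = 217 − 6x_C − 2x_A = 0 ⇒ x_C = 217/6 − (1/3)x_A.
Similarly x_A = 98/3 − (1/3)x_C.
Plugging x_A into C's best response: x_C = 217/6 − (1/3)(98/3 − (1/3)x_C) ⇒ (8/9)x_C = 455/18, so x_C = 28.4375.
Then x_A = 98/3 − (1/3)·28.4375 = 23.1875.

28.4375, 23.1875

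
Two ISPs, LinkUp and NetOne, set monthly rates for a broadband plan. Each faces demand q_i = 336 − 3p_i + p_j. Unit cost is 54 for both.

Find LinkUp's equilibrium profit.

6238.08

LinkUp's profit: π = (p_{LinkUp} − 54)(336 − 3p_{LinkUp} + p_{NetOne}).
∂π/∂p_{LinkUp} = 498 − 6p_{LinkUp} + p_{NetOne} = 0 ⇒ p_{LinkUp} = 83 + (1/6)p_{NetOne}.
The game is symmetric, so in equilibrium p_{NetOne} = p_{LinkUp}: the reaction function gives (5/6)p_{LinkUp} = 83, hence p_{LinkUp} = 99.6.
q_{LinkUp} = 336 − 3·99.6 + 99.6 = 136.8.
Profit = (99.6 − 54)·136.8 = 6238.08.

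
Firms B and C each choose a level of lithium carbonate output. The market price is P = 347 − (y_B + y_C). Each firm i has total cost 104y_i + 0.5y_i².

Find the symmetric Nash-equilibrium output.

Firm B's profit: π = y_B(347 − (y_B + y_C)) − 104y_B − 0.5y_B².
∂π/∂y_B = 243 − 3y_B − y_C = 0, so y_B = 81 − (1/3)y_C.
The game is symmetric, so in equilibrium y_C = y_B: the reaction function gives (4/3)y_B = 81, hence y_B = 60.75.

60.75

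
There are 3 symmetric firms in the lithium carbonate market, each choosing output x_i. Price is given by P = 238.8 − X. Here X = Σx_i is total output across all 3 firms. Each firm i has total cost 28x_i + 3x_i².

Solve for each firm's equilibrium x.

A representative firm's profit is π_i = x_i(238.8 − X) − 28x_i − 3x_i², with X = x_i + Σ_{j≠i} x_j.
First-order condition: 210.8 − 8x_i − Σ_{j≠i} x_j = 0.
In a symmetric equilibrium every firm chooses the same x, so Σ_{j≠i} x_j = 2x. The condition becomes 210.8 − 10x = 0, giving x = 210.8/10 = 21.08.

21.08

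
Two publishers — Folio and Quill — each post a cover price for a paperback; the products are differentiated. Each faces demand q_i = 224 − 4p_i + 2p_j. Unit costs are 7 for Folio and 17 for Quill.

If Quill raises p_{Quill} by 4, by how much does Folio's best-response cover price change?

1

Folio's profit: π = (p_{Folio} − 7)(224 − 4p_{Folio} + 2p_{Quill}).
∂π/∂p_{Folio} = 252 − 8p_{Folio} + 2p_{Quill} = 0 ⇒ p_{Folio} = 31.5 + 0.25p_{Quill}.
The reaction-function slope is 0.25, so a 4-unit rise in p_{Quill} moves p_{Folio} by 0.25 × 4 = 1. Folio's best response rises — the actions are strategic complements.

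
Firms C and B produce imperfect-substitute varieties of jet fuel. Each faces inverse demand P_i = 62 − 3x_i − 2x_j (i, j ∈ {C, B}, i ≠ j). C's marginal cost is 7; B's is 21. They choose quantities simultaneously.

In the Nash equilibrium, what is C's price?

Firm C's profit: π = x_C(62 − 3x_C − 2x_B) − 7x_C.
∂π/∂x_C = 55 − 6x_C − 2x_B = 0 ⇒ x_C = 55/6 − (1/3)x_B.
Similarly x_B = 41/6 − (1/3)x_C.
Solving the two reaction functions simultaneously: (1 − (−1/3)(−1/3))x_C = 55/6 − (1/3)·(41/6), so (8/9)x_C = 62/9 and x_C = 7.75.
Then x_B = 41/6 − (1/3)·7.75 = 4.25.
P_C = 62 − 3·7.75 − 2·4.25 = 30.25.

30.25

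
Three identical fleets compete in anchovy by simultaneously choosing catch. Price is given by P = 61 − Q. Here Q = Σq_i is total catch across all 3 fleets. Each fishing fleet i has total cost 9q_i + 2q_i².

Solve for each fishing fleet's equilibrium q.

6.5

A representative fishing fleet's profit is π_i = q_i(61 − Q) − 9q_i − 2q_i², with Q = q_i + Σ_{j≠i} q_j.
First-order condition: 52 − 6q_i − Σ_{j≠i} q_j = 0.
Imposing symmetry (q_j = q for all j) turns Σ_{j≠i} q_j into 2q, so 52 = 8q and q = 6.5.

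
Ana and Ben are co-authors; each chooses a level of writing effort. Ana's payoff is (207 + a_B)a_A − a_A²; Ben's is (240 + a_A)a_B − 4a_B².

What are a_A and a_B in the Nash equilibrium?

126.4, 45.8

Expanding Ana's payoff: 207a_A + a_Ba_A − a_A².
∂π/∂a_A = 207 + a_B − 2a_A = 0, so a_A = 103.5 + 0.5a_B.
Likewise for Ben: a_B = 30 + 0.125a_A.
Substituting the second reaction function into the first: a_A = 103.5 + 0.5(30 + 0.125a_A), which gives 0.9375a_A = 118.5 ⇒ a_A = 126.4.
Then a_B = 30 + 0.125·126.4 = 45.8.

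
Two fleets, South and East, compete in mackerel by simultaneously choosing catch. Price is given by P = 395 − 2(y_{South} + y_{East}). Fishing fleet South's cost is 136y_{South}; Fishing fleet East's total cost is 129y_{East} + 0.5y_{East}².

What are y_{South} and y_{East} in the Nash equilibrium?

Fishing fleet South's profit: π = y_{South}(395 − 2(y_{South} + y_{East})) − 136y_{South}.
∂π/∂y_{South} = 259 − 4y_{South} − 2y_{East} = 0, so y_{South} = 64.75 − 0.5y_{East}.
For East: ∂π/∂y_{East} = 266 − 5y_{East} − 2y_{South} = 0 ⇒ y_{East} = 53.2 − 0.4y_{South}.
Solving the two reaction functions simultaneously: (1 − (−0.5)(−0.4))y_{South} = 64.75 − 0.5·53.2, so 0.8y_{South} = 38.15 and y_{South} = 47.6875.
Then y_{East} = 53.2 − 0.4·47.6875 = 34.125.

47.6875, 34.125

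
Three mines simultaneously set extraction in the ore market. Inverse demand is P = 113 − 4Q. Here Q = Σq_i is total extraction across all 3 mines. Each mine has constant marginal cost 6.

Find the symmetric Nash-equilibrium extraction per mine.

6.6875

A representative mine's profit is π_i = q_i(113 − 4Q) − 6q_i, with Q = q_i + Σ_{j≠i} q_j.
First-order condition: 107 − 8q_i − 4Σ_{j≠i} q_j = 0.
With identical mines, set every q_j = q: then 107 − 8q − 8q = 0, i.e. q = 107/16 = 6.6875.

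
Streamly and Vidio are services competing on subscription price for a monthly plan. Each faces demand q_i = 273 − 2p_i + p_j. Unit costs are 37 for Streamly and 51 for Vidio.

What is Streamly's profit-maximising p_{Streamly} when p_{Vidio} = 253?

150

Streamly's profit: π = (p_{Streamly} − 37)(273 − 2p_{Streamly} + p_{Vidio}).
∂π/∂p_{Streamly} = 347 − 4p_{Streamly} + p_{Vidio} = 0 ⇒ p_{Streamly} = 86.75 + 0.25p_{Vidio}.
At p_{Vidio} = 253: p_{Streamly} = 86.75 + 0.25·253 = 150.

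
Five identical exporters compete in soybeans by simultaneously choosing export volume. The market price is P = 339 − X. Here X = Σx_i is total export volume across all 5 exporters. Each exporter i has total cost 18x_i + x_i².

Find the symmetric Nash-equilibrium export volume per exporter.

40.125

A representative exporter's profit is π_i = x_i(339 − X) − 18x_i − x_i², with X = x_i + Σ_{j≠i} x_j.
First-order condition: 321 − 4x_i − Σ_{j≠i} x_j = 0.
With identical exporters, set every x_j = x: then 321 − 4x − 4x = 0, i.e. x = 321/8 = 40.125.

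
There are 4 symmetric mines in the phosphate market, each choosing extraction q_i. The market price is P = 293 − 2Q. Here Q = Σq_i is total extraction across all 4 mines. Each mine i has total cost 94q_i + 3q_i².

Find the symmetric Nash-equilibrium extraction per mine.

A representative mine's profit is π_i = q_i(293 − 2Q) − 94q_i − 3q_i², with Q = q_i + Σ_{j≠i} q_j.
First-order condition: 199 − 10q_i − 2Σ_{j≠i} q_j = 0.
Imposing symmetry (q_j = q for all j) turns Σ_{j≠i} q_j into 3q, so 199 = 16q and q = 12.4375.

12.4375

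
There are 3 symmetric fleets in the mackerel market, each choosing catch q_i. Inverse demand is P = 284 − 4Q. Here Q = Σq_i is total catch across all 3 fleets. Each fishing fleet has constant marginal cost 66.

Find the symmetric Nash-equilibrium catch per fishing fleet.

13.625

A representative fishing fleet's profit is π_i = q_i(284 − 4Q) − 66q_i, with Q = q_i + Σ_{j≠i} q_j.
First-order condition: 218 − 8q_i − 4Σ_{j≠i} q_j = 0.
Imposing symmetry (q_j = q for all j) turns Σ_{j≠i} q_j into 2q, so 218 = 16q and q = 13.625.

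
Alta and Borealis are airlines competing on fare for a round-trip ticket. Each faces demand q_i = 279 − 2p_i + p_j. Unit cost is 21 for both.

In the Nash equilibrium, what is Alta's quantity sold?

172

Alta's profit: π = (p_{Alta} − 21)(279 − 2p_{Alta} + p_{Borealis}).
∂π/∂p_{Alta} = 321 − 4p_{Alta} + p_{Borealis} = 0 ⇒ p_{Alta} = 80.25 + 0.25p_{Borealis}.
By symmetry p_{Borealis} = p_{Alta}; substituting into the reaction function, 0.75p_{Alta} = 80.25 and p_{Alta} = 107.
q_{Alta} = 279 − 2·107 + 107 = 172.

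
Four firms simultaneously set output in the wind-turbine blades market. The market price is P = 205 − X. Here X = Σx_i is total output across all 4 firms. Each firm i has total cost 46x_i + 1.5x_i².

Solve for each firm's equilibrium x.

A representative firm's profit is π_i = x_i(205 − X) − 46x_i − 1.5x_i², with X = x_i + Σ_{j≠i} x_j.
First-order condition: 159 − 5x_i − Σ_{j≠i} x_j = 0.
With identical firms, set every x_j = x: then 159 − 5x − 3x = 0, i.e. x = 159/8 = 19.875.

19.875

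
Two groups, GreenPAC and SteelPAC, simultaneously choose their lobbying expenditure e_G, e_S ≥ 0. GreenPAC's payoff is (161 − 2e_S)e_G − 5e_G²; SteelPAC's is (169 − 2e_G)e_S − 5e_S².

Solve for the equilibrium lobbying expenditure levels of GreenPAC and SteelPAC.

13.25, 14.25

Expanding GreenPAC's payoff: 161e_G − 2e_Se_G − 5e_G².
∂π/∂e_G = 161 − 2e_S − 10e_G = 0, so e_G = 16.1 − 0.2e_S.
Likewise for SteelPAC: e_S = 16.9 − 0.2e_G.
Substituting the second reaction function into the first: e_G = 16.1 − 0.2(16.9 − 0.2e_G), which gives 0.96e_G = 12.72 ⇒ e_G = 13.25.
Then e_S = 16.9 − 0.2·13.25 = 14.25.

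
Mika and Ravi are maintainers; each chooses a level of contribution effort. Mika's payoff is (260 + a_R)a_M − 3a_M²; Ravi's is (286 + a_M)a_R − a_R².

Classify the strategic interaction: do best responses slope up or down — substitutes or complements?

Expanding Mika's payoff: 260a_M + a_Ra_M − 3a_M².
∂π/∂a_M = 260 + a_R − 6a_M = 0, so a_M = 130/3 + (1/6)a_R.
The best-response slope da_M/da_R = 1/6 > 0: the reaction function is upward-sloping, so the choices are strategic complements.

strategic complements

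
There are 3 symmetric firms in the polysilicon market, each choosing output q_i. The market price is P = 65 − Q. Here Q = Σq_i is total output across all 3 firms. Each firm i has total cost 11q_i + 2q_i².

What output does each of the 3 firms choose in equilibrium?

A representative firm's profit is π_i = q_i(65 − Q) − 11q_i − 2q_i², with Q = q_i + Σ_{j≠i} q_j.
First-order condition: 54 − 6q_i − Σ_{j≠i} q_j = 0.
With identical firms, set every q_j = q: then 54 − 6q − 2q = 0, i.e. q = 54/8 = 6.75.

6.75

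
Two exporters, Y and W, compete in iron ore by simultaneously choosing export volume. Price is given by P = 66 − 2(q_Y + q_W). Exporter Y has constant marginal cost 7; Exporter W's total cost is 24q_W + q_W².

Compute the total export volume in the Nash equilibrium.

16

Exporter Y's profit: π = q_Y(66 − 2(q_Y + q_W)) − 7q_Y.
∂π/∂q_Y = 59 − 4q_Y − 2q_W = 0, so q_Y = 14.75 − 0.5q_W.
For W: ∂π/∂q_W = 42 − 6q_W − 2q_Y = 0 ⇒ q_W = 7 − (1/3)q_Y.
Substituting the second reaction function into the first: q_Y = 14.75 − 0.5(7 − (1/3)q_Y), which gives (5/6)q_Y = 11.25 ⇒ q_Y = 13.5.
Then q_W = 7 − (1/3)·13.5 = 2.5.
Total export volume: 13.5 + 2.5 = 16.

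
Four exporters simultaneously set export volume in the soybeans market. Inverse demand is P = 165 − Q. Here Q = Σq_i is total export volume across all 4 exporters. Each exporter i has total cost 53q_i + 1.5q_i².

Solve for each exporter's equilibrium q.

14

A representative exporter's profit is π_i = q_i(165 − Q) − 53q_i − 1.5q_i², with Q = q_i + Σ_{j≠i} q_j.
First-order condition: 112 − 5q_i − Σ_{j≠i} q_j = 0.
Imposing symmetry (q_j = q for all j) turns Σ_{j≠i} q_j into 3q, so 112 = 8q and q = 14.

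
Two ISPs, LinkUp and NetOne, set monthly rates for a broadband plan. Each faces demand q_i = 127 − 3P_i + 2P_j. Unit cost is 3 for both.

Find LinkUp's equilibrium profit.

2883

LinkUp's profit: π = (P_{LinkUp} − 3)(127 − 3P_{LinkUp} + 2P_{NetOne}).
∂π/∂P_{LinkUp} = 136 − 6P_{LinkUp} + 2P_{NetOne} = 0 ⇒ P_{LinkUp} = 68/3 + (1/3)P_{NetOne}.
By symmetry P_{NetOne} = P_{LinkUp}; substituting into the reaction function, (2/3)P_{LinkUp} = 68/3 and P_{LinkUp} = 34.
q_{LinkUp} = 127 − 3·34 + 2·34 = 93.
Profit = (34 − 3)·93 = 2883.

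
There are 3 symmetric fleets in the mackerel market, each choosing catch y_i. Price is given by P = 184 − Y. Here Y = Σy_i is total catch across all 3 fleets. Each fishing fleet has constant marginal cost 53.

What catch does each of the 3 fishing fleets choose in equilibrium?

32.75

A representative fishing fleet's profit is π_i = y_i(184 − Y) − 53y_i, with Y = y_i + Σ_{j≠i} y_j.
First-order condition: 131 − 2y_i − Σ_{j≠i} y_j = 0.
In a symmetric equilibrium every fishing fleet chooses the same y, so Σ_{j≠i} y_j = 2y. The condition becomes 131 − 4y = 0, giving y = 131/4 = 32.75.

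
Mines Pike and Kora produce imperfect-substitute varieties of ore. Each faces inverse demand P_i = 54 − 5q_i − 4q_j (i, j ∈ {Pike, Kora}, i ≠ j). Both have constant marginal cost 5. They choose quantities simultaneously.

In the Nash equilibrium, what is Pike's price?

22.5

Mine Pike's profit: π = q_{Pike}(54 − 5q_{Pike} − 4q_{Kora}) − 5q_{Pike}.
∂π/∂q_{Pike} = 49 − 10q_{Pike} − 4q_{Kora} = 0 ⇒ q_{Pike} = 4.9 − 0.4q_{Kora}.
By symmetry q_{Kora} = q_{Pike}; substituting into the reaction function, 1.4q_{Pike} = 4.9 and q_{Pike} = 3.5.
P_{Pike} = 54 − 5·3.5 − 4·3.5 = 22.5.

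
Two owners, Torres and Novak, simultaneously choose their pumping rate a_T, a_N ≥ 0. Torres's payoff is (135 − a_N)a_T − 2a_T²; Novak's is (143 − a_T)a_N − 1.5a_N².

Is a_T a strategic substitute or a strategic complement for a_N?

Expanding Torres's payoff: 135a_T − a_Na_T − 2a_T².
∂π/∂a_T = 135 − a_N − 4a_T = 0, so a_T = 33.75 − 0.25a_N.
The best-response slope da_T/da_N = −0.25 < 0: the reaction function is downward-sloping, so the choices are strategic substitutes.

strategic substitutes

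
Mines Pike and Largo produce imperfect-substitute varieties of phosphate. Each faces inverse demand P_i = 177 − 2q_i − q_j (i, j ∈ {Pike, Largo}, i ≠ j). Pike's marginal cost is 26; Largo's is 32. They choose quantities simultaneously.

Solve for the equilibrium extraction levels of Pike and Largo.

Mine Pike's profit: π = q_{Pike}(177 − 2q_{Pike} − q_{Largo}) − 26q_{Pike}.
∂π/∂q_{Pike} = 151 − 4q_{Pike} − q_{Largo} = 0 ⇒ q_{Pike} = 37.75 − 0.25q_{Largo}.
Similarly q_{Largo} = 36.25 − 0.25q_{Pike}.
Plugging q_{Largo} into Pike's best response: q_{Pike} = 37.75 − 0.25(36.25 − 0.25q_{Pike}) ⇒ 0.9375q_{Pike} = 28.6875, so q_{Pike} = 30.6.
Then q_{Largo} = 36.25 − 0.25·30.6 = 28.6.

30.6, 28.6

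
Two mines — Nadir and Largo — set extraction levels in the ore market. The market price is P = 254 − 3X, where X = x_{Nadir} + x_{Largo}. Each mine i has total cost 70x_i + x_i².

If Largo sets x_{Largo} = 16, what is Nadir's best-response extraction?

Mine Nadir's profit: π = x_{Nadir}(254 − 3(x_{Nadir} + x_{Largo})) − 70x_{Nadir} − x_{Nadir}².
∂π/∂x_{Nadir} = 184 − 8x_{Nadir} − 3x_{Largo} = 0, so x_{Nadir} = 23 − 0.375x_{Largo}.
At x_{Largo} = 16: x_{Nadir} = 23 − 0.375·16 = 17.

17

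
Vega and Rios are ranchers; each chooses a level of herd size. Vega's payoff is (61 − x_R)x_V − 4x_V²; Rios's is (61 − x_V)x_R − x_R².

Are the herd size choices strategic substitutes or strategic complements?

strategic substitutes

Expanding Vega's payoff: 61x_V − x_Rx_V − 4x_V².
∂π/∂x_V = 61 − x_R − 8x_V = 0, so x_V = 7.625 − 0.125x_R.
The best-response slope dx_V/dx_R = −0.125 < 0: the reaction function is downward-sloping, so the choices are strategic substitutes.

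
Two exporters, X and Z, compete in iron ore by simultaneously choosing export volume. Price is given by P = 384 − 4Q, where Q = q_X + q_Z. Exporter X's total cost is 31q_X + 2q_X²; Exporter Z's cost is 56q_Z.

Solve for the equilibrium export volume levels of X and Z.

Exporter X's profit: π = q_X(384 − 4(q_X + q_Z)) − 31q_X − 2q_X².
∂π/∂q_X = 353 − 12q_X − 4q_Z = 0, so q_X = 353/12 − (1/3)q_Z.
For Z: ∂π/∂q_Z = 328 − 8q_Z − 4q_X = 0 ⇒ q_Z = 41 − 0.5q_X.
Solving the two reaction functions simultaneously: (1 − (−1/3)(−0.5))q_X = 353/12 − (1/3)·41, so (5/6)q_X = 15.75 and q_X = 18.9.
Then q_Z = 41 − 0.5·18.9 = 31.55.

18.9, 31.55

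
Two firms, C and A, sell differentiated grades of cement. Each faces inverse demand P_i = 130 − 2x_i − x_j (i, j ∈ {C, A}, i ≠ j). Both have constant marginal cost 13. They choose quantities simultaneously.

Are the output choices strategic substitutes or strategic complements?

Firm C's profit: π = x_C(130 − 2x_C − x_A) − 13x_C.
∂π/∂x_C = 117 − 4x_C − x_A = 0 ⇒ x_C = 29.25 − 0.25x_A.
The best-response slope dx_C/dx_A = −0.25 < 0: the reaction function is downward-sloping, so the choices are strategic substitutes.

strategic substitutes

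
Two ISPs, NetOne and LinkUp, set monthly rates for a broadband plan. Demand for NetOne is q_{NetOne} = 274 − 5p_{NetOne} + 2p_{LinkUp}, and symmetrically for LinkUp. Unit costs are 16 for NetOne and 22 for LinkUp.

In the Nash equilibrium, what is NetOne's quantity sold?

NetOne's profit: π = (p_{NetOne} − 16)(274 − 5p_{NetOne} + 2p_{LinkUp}).
∂π/∂p_{NetOne} = 354 − 10p_{NetOne} + 2p_{LinkUp} = 0 ⇒ p_{NetOne} = 35.4 + 0.2p_{LinkUp}.
Similarly p_{LinkUp} = 38.4 + 0.2p_{NetOne}.
Plugging p_{LinkUp} into NetOne's best response: p_{NetOne} = 35.4 + 0.2(38.4 + 0.2p_{NetOne}) ⇒ 0.96p_{NetOne} = 43.08, so p_{NetOne} = 44.875.
Then p_{LinkUp} = 38.4 + 0.2·44.875 = 47.375.
q_{NetOne} = 274 − 5·44.875 + 2·47.375 = 144.375.

144.375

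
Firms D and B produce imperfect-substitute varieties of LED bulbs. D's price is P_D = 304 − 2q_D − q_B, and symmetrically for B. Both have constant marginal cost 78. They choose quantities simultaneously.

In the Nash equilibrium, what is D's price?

Firm D's profit: π = q_D(304 − 2q_D − q_B) − 78q_D.
∂π/∂q_D = 226 − 4q_D − q_B = 0 ⇒ q_D = 56.5 − 0.25q_B.
Setting q_D = q_B in the reaction function: q_D = 56.5 − 0.25q_D, so q_D = 56.5 / 1.25 = 45.2.
P_D = 304 − 2·45.2 − 45.2 = 168.4.

168.4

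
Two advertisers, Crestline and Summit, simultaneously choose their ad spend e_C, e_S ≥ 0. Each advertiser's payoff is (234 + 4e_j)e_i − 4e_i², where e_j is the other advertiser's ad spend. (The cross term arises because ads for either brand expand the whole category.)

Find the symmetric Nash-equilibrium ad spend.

58.5

Crestline's payoff is (234 + 4e_S)e_C − 4e_C².
∂π/∂e_C = 234 + 4e_S − 8e_C = 0, so e_C = 29.25 + 0.5e_S.
Setting e_C = e_S in the reaction function: e_C = 29.25 + 0.5e_C, so e_C = 29.25 / 0.5 = 58.5.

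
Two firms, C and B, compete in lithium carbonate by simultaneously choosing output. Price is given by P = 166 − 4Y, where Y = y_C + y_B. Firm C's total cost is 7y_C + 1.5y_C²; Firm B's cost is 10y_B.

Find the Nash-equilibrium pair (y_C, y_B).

Firm C's profit: π = y_C(166 − 4(y_C + y_B)) − 7y_C − 1.5y_C².
∂π/∂y_C = 159 − 11y_C − 4y_B = 0, so y_C = 159/11 − (4/11)y_B.
For B: ∂π/∂y_B = 156 − 8y_B − 4y_C = 0 ⇒ y_B = 19.5 − 0.5y_C.
Solving the two reaction functions simultaneously: (1 − (−4/11)(−0.5))y_C = 159/11 − (4/11)·19.5, so (9/11)y_C = 81/11 and y_C = 9.
Then y_B = 19.5 − 0.5·9 = 15.

9, 15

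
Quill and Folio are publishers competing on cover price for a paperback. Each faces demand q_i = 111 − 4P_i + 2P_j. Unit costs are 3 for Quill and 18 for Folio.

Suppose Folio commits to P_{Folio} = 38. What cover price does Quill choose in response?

Quill's profit: π = (P_{Quill} − 3)(111 − 4P_{Quill} + 2P_{Folio}).
∂π/∂P_{Quill} = 123 − 8P_{Quill} + 2P_{Folio} = 0 ⇒ P_{Quill} = 15.375 + 0.25P_{Folio}.
At P_{Folio} = 38: P_{Quill} = 15.375 + 0.25·38 = 24.875.

24.875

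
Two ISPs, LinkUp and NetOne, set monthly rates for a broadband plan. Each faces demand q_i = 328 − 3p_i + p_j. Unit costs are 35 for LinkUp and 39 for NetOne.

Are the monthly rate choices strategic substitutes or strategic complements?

strategic complements

LinkUp's profit: π = (p_{LinkUp} − 35)(328 − 3p_{LinkUp} + p_{NetOne}).
∂π/∂p_{LinkUp} = 433 − 6p_{LinkUp} + p_{NetOne} = 0 ⇒ p_{LinkUp} = 433/6 + (1/6)p_{NetOne}.
The best-response slope dp_{LinkUp}/dp_{NetOne} = 1/6 > 0: the reaction function is upward-sloping, so the choices are strategic complements.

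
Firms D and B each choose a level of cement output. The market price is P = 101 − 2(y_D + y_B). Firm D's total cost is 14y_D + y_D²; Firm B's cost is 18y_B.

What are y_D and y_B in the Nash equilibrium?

Firm D's profit: π = y_D(101 − 2(y_D + y_B)) − 14y_D − y_D².
∂π/∂y_D = 87 − 6y_D − 2y_B = 0, so y_D = 14.5 − (1/3)y_B.
For B: ∂π/∂y_B = 83 − 4y_B − 2y_D = 0 ⇒ y_B = 20.75 − 0.5y_D.
Substituting the second reaction function into the first: y_D = 14.5 − (1/3)(20.75 − 0.5y_D), which gives (5/6)y_D = 91/12 ⇒ y_D = 9.1.
Then y_B = 20.75 − 0.5·9.1 = 16.2.

9.1, 16.2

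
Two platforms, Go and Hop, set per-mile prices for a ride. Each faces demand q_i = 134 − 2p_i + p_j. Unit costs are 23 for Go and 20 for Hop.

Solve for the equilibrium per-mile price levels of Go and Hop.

59.6, 58.4

Go's profit: π = (p_{Go} − 23)(134 − 2p_{Go} + p_{Hop}).
∂π/∂p_{Go} = 180 − 4p_{Go} + p_{Hop} = 0 ⇒ p_{Go} = 45 + 0.25p_{Hop}.
Similarly p_{Hop} = 43.5 + 0.25p_{Go}.
Solving the two reaction functions simultaneously: (1 − (0.25)(0.25))p_{Go} = 45 + 0.25·43.5, so 0.9375p_{Go} = 55.875 and p_{Go} = 59.6.
Then p_{Hop} = 43.5 + 0.25·59.6 = 58.4.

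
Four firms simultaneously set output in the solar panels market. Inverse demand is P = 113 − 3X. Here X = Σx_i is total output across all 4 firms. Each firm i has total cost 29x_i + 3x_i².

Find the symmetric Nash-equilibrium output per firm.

4

A representative firm's profit is π_i = x_i(113 − 3X) − 29x_i − 3x_i², with X = x_i + Σ_{j≠i} x_j.
First-order condition: 84 − 12x_i − 3Σ_{j≠i} x_j = 0.
In a symmetric equilibrium every firm chooses the same x, so Σ_{j≠i} x_j = 3x. The condition becomes 84 − 21x = 0, giving x = 84/21 = 4.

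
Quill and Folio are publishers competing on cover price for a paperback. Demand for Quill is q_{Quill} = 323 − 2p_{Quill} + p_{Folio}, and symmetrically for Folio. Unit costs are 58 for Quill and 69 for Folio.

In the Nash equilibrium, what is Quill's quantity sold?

179.6

Quill's profit: π = (p_{Quill} − 58)(323 − 2p_{Quill} + p_{Folio}).
∂π/∂p_{Quill} = 439 − 4p_{Quill} + p_{Folio} = 0 ⇒ p_{Quill} = 109.75 + 0.25p_{Folio}.
Similarly p_{Folio} = 115.25 + 0.25p_{Quill}.
Plugging p_{Folio} into Quill's best response: p_{Quill} = 109.75 + 0.25(115.25 + 0.25p_{Quill}) ⇒ 0.9375p_{Quill} = 138.5625, so p_{Quill} = 147.8.
Then p_{Folio} = 115.25 + 0.25·147.8 = 152.2.
q_{Quill} = 323 − 2·147.8 + 152.2 = 179.6.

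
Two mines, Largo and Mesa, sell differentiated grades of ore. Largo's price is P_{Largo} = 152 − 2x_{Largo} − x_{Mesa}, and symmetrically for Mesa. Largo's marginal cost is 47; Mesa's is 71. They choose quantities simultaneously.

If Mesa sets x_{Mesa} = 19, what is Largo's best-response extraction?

Mine Largo's profit: π = x_{Largo}(152 − 2x_{Largo} − x_{Mesa}) − 47x_{Largo}.
∂π/∂x_{Largo} = 105 − 4x_{Largo} − x_{Mesa} = 0 ⇒ x_{Largo} = 26.25 − 0.25x_{Mesa}.
At x_{Mesa} = 19: x_{Largo} = 26.25 − 0.25·19 = 21.5.

21.5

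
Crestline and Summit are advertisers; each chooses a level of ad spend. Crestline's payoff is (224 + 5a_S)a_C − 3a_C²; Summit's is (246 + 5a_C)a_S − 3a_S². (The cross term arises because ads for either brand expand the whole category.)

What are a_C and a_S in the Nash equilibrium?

234, 236

Expanding Crestline's payoff: 224a_C + 5a_Sa_C − 3a_C².
∂π/∂a_C = 224 + 5a_S − 6a_C = 0, so a_C = 112/3 + (5/6)a_S.
Likewise for Summit: a_S = 41 + (5/6)a_C.
Plugging a_S into Crestline's best response: a_C = 112/3 + (5/6)(41 + (5/6)a_C) ⇒ (11/36)a_C = 71.5, so a_C = 234.
Then a_S = 41 + (5/6)·234 = 236.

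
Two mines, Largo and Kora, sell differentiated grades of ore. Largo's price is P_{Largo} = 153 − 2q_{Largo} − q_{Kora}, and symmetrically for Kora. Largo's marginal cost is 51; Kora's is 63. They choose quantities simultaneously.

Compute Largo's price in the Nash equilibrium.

93.4

Mine Largo's profit: π = q_{Largo}(153 − 2q_{Largo} − q_{Kora}) − 51q_{Largo}.
∂π/∂q_{Largo} = 102 − 4q_{Largo} − q_{Kora} = 0 ⇒ q_{Largo} = 25.5 − 0.25q_{Kora}.
Similarly q_{Kora} = 22.5 − 0.25q_{Largo}.
Substituting the second reaction function into the first: q_{Largo} = 25.5 − 0.25(22.5 − 0.25q_{Largo}), which gives 0.9375q_{Largo} = 19.875 ⇒ q_{Largo} = 21.2.
Then q_{Kora} = 22.5 − 0.25·21.2 = 17.2.
P_{Largo} = 153 − 2·21.2 − 17.2 = 93.4.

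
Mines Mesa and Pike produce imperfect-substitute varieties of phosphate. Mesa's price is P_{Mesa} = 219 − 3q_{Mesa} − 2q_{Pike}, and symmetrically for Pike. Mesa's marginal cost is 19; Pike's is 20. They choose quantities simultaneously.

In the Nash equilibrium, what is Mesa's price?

94.1875

Mine Mesa's profit: π = q_{Mesa}(219 − 3q_{Mesa} − 2q_{Pike}) − 19q_{Mesa}.
∂π/∂q_{Mesa} = 200 − 6q_{Mesa} − 2q_{Pike} = 0 ⇒ q_{Mesa} = 100/3 − (1/3)q_{Pike}.
Similarly q_{Pike} = 199/6 − (1/3)q_{Mesa}.
Plugging q_{Pike} into Mesa's best response: q_{Mesa} = 100/3 − (1/3)(199/6 − (1/3)q_{Mesa}) ⇒ (8/9)q_{Mesa} = 401/18, so q_{Mesa} = 25.0625.
Then q_{Pike} = 199/6 − (1/3)·25.0625 = 24.8125.
P_{Mesa} = 219 − 3·25.0625 − 2·24.8125 = 94.1875.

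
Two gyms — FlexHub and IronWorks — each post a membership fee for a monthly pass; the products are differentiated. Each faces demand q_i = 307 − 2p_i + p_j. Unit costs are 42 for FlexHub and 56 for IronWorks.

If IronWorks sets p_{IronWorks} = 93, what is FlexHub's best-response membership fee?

121

FlexHub's profit: π = (p_{FlexHub} − 42)(307 − 2p_{FlexHub} + p_{IronWorks}).
∂π/∂p_{FlexHub} = 391 − 4p_{FlexHub} + p_{IronWorks} = 0 ⇒ p_{FlexHub} = 97.75 + 0.25p_{IronWorks}.
At p_{IronWorks} = 93: p_{FlexHub} = 97.75 + 0.25·93 = 121.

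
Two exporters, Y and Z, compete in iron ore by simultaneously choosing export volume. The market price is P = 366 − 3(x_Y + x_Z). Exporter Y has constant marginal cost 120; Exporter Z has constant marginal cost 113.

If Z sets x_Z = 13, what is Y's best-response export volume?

34.5

Exporter Y's profit: π = x_Y(366 − 3(x_Y + x_Z)) − 120x_Y.
∂π/∂x_Y = 246 − 6x_Y − 3x_Z = 0, so x_Y = 41 − 0.5x_Z.
At x_Z = 13: x_Y = 41 − 0.5·13 = 34.5.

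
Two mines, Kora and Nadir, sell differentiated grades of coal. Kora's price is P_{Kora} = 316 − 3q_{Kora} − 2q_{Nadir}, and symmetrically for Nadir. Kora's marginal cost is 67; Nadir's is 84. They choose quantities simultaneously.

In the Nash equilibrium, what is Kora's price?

Mine Kora's profit: π = q_{Kora}(316 − 3q_{Kora} − 2q_{Nadir}) − 67q_{Kora}.
∂π/∂q_{Kora} = 249 − 6q_{Kora} − 2q_{Nadir} = 0 ⇒ q_{Kora} = 41.5 − (1/3)q_{Nadir}.
Similarly q_{Nadir} = 116/3 − (1/3)q_{Kora}.
Plugging q_{Nadir} into Kora's best response: q_{Kora} = 41.5 − (1/3)(116/3 − (1/3)q_{Kora}) ⇒ (8/9)q_{Kora} = 515/18, so q_{Kora} = 32.1875.
Then q_{Nadir} = 116/3 − (1/3)·32.1875 = 27.9375.
P_{Kora} = 316 − 3·32.1875 − 2·27.9375 = 163.5625.

163.5625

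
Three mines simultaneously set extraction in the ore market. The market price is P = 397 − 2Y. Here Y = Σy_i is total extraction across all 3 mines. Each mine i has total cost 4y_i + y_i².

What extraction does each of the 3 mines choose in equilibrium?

A representative mine's profit is π_i = y_i(397 − 2Y) − 4y_i − y_i², with Y = y_i + Σ_{j≠i} y_j.
First-order condition: 393 − 6y_i − 2Σ_{j≠i} y_j = 0.
Imposing symmetry (y_j = y for all j) turns Σ_{j≠i} y_j into 2y, so 393 = 10y and y = 39.3.

39.3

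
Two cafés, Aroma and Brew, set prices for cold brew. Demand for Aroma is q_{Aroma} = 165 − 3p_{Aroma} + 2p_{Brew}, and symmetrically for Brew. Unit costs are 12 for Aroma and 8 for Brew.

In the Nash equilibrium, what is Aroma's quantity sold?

Aroma's profit: π = (p_{Aroma} − 12)(165 − 3p_{Aroma} + 2p_{Brew}).
∂π/∂p_{Aroma} = 201 − 6p_{Aroma} + 2p_{Brew} = 0 ⇒ p_{Aroma} = 33.5 + (1/3)p_{Brew}.
Similarly p_{Brew} = 31.5 + (1/3)p_{Aroma}.
Substituting the second reaction function into the first: p_{Aroma} = 33.5 + (1/3)(31.5 + (1/3)p_{Aroma}), which gives (8/9)p_{Aroma} = 44 ⇒ p_{Aroma} = 49.5.
Then p_{Brew} = 31.5 + (1/3)·49.5 = 48.
q_{Aroma} = 165 − 3·49.5 + 2·48 = 112.5.

112.5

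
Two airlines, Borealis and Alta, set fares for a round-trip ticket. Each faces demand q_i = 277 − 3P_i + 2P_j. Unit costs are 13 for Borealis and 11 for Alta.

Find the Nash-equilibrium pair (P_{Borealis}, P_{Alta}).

78.625, 77.875

Borealis's profit: π = (P_{Borealis} − 13)(277 − 3P_{Borealis} + 2P_{Alta}).
∂π/∂P_{Borealis} = 316 − 6P_{Borealis} + 2P_{Alta} = 0 ⇒ P_{Borealis} = 158/3 + (1/3)P_{Alta}.
Similarly P_{Alta} = 155/3 + (1/3)P_{Borealis}.
Plugging P_{Alta} into Borealis's best response: P_{Borealis} = 158/3 + (1/3)(155/3 + (1/3)P_{Borealis}) ⇒ (8/9)P_{Borealis} = 629/9, so P_{Borealis} = 78.625.
Then P_{Alta} = 155/3 + (1/3)·78.625 = 77.875.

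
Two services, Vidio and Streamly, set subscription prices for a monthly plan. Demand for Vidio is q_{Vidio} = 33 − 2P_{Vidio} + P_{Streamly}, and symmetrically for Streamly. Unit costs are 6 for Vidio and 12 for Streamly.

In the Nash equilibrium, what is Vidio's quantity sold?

Vidio's profit: π = (P_{Vidio} − 6)(33 − 2P_{Vidio} + P_{Streamly}).
∂π/∂P_{Vidio} = 45 − 4P_{Vidio} + P_{Streamly} = 0 ⇒ P_{Vidio} = 11.25 + 0.25P_{Streamly}.
Similarly P_{Streamly} = 14.25 + 0.25P_{Vidio}.
Solving the two reaction functions simultaneously: (1 − (0.25)(0.25))P_{Vidio} = 11.25 + 0.25·14.25, so 0.9375P_{Vidio} = 14.8125 and P_{Vidio} = 15.8.
Then P_{Streamly} = 14.25 + 0.25·15.8 = 18.2.
q_{Vidio} = 33 − 2·15.8 + 18.2 = 19.6.

19.6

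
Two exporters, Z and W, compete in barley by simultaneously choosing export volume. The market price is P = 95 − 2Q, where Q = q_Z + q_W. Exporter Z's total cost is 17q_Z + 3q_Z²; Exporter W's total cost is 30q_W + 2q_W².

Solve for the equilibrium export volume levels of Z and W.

Exporter Z's profit: π = q_Z(95 − 2(q_Z + q_W)) − 17q_Z − 3q_Z².
∂π/∂q_Z = 78 − 10q_Z − 2q_W = 0, so q_Z = 7.8 − 0.2q_W.
For W: ∂π/∂q_W = 65 − 8q_W − 2q_Z = 0 ⇒ q_W = 8.125 − 0.25q_Z.
Substituting the second reaction function into the first: q_Z = 7.8 − 0.2(8.125 − 0.25q_Z), which gives 0.95q_Z = 6.175 ⇒ q_Z = 6.5.
Then q_W = 8.125 − 0.25·6.5 = 6.5.

6.5, 6.5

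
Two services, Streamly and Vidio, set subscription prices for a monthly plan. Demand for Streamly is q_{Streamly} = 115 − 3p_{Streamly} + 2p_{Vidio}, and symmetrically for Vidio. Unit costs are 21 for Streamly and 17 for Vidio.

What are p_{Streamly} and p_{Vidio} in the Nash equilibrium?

43.75, 42.25

Streamly's profit: π = (p_{Streamly} − 21)(115 − 3p_{Streamly} + 2p_{Vidio}).
∂π/∂p_{Streamly} = 178 − 6p_{Streamly} + 2p_{Vidio} = 0 ⇒ p_{Streamly} = 89/3 + (1/3)p_{Vidio}.
Similarly p_{Vidio} = 83/3 + (1/3)p_{Streamly}.
Substituting the second reaction function into the first: p_{Streamly} = 89/3 + (1/3)(83/3 + (1/3)p_{Streamly}), which gives (8/9)p_{Streamly} = 350/9 ⇒ p_{Streamly} = 43.75.
Then p_{Vidio} = 83/3 + (1/3)·43.75 = 42.25.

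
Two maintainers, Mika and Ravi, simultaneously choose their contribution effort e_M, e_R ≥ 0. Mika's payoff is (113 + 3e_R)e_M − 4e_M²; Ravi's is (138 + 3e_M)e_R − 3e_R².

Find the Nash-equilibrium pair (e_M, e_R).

Expanding Mika's payoff: 113e_M + 3e_Re_M − 4e_M².
∂π/∂e_M = 113 + 3e_R − 8e_M = 0, so e_M = 14.125 + 0.375e_R.
Likewise for Ravi: e_R = 23 + 0.5e_M.
Plugging e_R into Mika's best response: e_M = 14.125 + 0.375(23 + 0.5e_M) ⇒ 0.8125e_M = 22.75, so e_M = 28.
Then e_R = 23 + 0.5·28 = 37.

28, 37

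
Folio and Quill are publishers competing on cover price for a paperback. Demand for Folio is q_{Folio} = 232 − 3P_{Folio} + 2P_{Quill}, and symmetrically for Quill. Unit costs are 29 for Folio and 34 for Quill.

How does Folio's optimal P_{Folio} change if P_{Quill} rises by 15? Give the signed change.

5

Folio's profit: π = (P_{Folio} − 29)(232 − 3P_{Folio} + 2P_{Quill}).
∂π/∂P_{Folio} = 319 − 6P_{Folio} + 2P_{Quill} = 0 ⇒ P_{Folio} = 319/6 + (1/3)P_{Quill}.
The reaction-function slope is 1/3, so a 15-unit rise in P_{Quill} moves P_{Folio} by 1/3 × 15 = 5. Folio's best response rises — the actions are strategic complements.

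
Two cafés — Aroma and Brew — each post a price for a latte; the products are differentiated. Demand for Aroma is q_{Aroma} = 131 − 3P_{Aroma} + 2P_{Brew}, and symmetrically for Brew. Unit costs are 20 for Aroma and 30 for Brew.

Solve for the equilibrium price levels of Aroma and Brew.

49.625, 53.375

Aroma's profit: π = (P_{Aroma} − 20)(131 − 3P_{Aroma} + 2P_{Brew}).
∂π/∂P_{Aroma} = 191 − 6P_{Aroma} + 2P_{Brew} = 0 ⇒ P_{Aroma} = 191/6 + (1/3)P_{Brew}.
Similarly P_{Brew} = 221/6 + (1/3)P_{Aroma}.
Solving the two reaction functions simultaneously: (1 − (1/3)(1/3))P_{Aroma} = 191/6 + (1/3)·(221/6), so (8/9)P_{Aroma} = 397/9 and P_{Aroma} = 49.625.
Then P_{Brew} = 221/6 + (1/3)·49.625 = 53.375.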